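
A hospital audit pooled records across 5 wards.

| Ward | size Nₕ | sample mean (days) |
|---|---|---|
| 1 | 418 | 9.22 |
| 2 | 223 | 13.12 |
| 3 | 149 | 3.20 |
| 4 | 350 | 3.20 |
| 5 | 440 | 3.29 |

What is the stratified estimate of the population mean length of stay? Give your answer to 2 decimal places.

N = 418 + 223 + 149 + 350 + 440 = 1580.
The stratified mean weights each stratum mean by its population share Nₕ/N.
Σ Nₕx̄ₕ = 418·9.22 + 223·13.12 + 149·3.20 + 350·3.20 + 440·3.29 = 3853.96 + 2925.76 + 476.8 + 1120 + 1447.6 = 9824.12.
Divide by N: 9824.12 / 1580 = 6.2178... → 6.22.

6.22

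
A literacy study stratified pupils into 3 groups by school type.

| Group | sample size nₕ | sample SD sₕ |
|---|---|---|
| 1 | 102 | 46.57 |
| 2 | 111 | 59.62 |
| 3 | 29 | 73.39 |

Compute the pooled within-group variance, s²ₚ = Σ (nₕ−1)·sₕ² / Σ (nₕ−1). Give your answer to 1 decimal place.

3183.5

1: (102−1)·46.57² = 101·2168.7649 = 219045.2549
2: (111−1)·59.62² = 110·3554.5444 = 390999.884
3: (29−1)·73.39² = 28·5386.0921 = 150810.5788
Numerator = 760855.7177; denominator = Σ(nₕ−1) = 239.
s²ₚ = 760855.7177/239 = 3183.497... → 3183.5.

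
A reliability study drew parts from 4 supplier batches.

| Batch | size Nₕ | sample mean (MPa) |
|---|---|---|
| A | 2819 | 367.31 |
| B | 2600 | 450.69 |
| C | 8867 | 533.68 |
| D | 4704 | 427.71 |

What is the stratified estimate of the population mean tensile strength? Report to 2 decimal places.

N = 2819 + 2600 + 8867 + 4704 = 18990.
Overall mean = Σ (Nₕ/N)·x̄ₕ — weight by population share, not a simple average.
Σ Nₕx̄ₕ = 2819·367.31 + 2600·450.69 + 8867·533.68 + 4704·427.71 = 1035446.89 + 1171794 + 4732140.56 + 2011947.84 = 8951329.29.
Divide by N: 8951329.29 / 18990 = 471.3707... → 471.37.

471.37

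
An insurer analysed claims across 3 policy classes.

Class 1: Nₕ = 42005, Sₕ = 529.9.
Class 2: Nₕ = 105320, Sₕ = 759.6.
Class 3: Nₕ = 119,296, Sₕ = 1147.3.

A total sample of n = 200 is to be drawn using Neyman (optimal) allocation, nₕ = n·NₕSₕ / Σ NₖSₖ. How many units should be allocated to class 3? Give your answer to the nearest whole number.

Σ NₕSₕ = 42005·529.9 + 105320·759.6 + 119296·1147.3 = 239127822.3.
Share for 3: 136868300.8/239127822.3 = 0.57236.
n_3 = 200 × 0.57236 = 114.473... → 114.

114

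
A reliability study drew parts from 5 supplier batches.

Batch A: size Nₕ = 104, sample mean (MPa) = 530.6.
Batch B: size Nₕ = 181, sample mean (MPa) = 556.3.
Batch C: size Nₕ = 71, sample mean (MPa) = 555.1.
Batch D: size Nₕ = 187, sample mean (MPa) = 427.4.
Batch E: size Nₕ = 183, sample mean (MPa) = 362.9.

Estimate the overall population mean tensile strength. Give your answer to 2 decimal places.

470.55

N = 104 + 181 + 71 + 187 + 183 = 726.
Overall mean = Σ (Nₕ/N)·x̄ₕ — weight by population share, not a simple average.
Σ Nₕx̄ₕ = 104·530.6 + 181·556.3 + 71·555.1 + 187·427.4 + 183·362.9 = 55182.4 + 100690.3 + 39412.1 + 79923.8 + 66410.7 = 341619.3.
Divide by N: 341619.3 / 726 = 470.55 → 470.55.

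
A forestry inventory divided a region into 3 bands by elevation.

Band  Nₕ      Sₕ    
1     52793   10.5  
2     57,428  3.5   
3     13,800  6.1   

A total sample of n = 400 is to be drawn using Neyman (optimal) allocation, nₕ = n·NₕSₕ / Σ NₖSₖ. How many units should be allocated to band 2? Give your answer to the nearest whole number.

96

1: NₕSₕ = 52793·10.5 = 554326.5
2: NₕSₕ = 57428·3.5 = 200998
3: NₕSₕ = 13800·6.1 = 84180
Σ NₕSₕ = 839504.5.
n_2 = 400·200998/839504.5 = 95.770... → 96.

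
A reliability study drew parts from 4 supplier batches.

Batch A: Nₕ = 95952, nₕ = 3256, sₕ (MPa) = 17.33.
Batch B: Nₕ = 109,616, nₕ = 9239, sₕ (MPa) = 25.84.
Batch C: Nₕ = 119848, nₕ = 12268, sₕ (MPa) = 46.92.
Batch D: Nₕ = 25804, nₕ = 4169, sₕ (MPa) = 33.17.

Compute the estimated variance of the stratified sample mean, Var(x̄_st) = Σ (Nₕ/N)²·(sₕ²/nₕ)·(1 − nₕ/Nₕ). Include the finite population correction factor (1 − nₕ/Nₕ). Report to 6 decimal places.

0.033048

N = 351220; Wₕ = Nₕ/N.
batch A: (95952/351220)²·17.33²/3256·(1 − 3256/95952) = 0.006650729
batch B: (109616/351220)²·25.84²/9239·(1 − 9239/109616) = 0.006446288
batch C: (119848/351220)²·46.92²/12268·(1 − 12268/119848) = 0.018756253
batch D: (25804/351220)²·33.17²/4169·(1 − 4169/25804) = 0.001194385
Sum = 0.033047657 → 0.033048.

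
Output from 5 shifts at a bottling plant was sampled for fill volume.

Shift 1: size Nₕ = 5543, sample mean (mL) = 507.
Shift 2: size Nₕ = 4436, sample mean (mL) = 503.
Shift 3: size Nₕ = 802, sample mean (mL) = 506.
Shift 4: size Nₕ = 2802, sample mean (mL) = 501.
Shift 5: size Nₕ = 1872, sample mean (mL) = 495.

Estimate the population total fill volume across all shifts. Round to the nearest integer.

7777863

1: 5543·507 = 2810301
2: 4436·503 = 2231308
3: 802·506 = 405812
4: 2802·501 = 1403802
5: 1872·495 = 926640
τ̂ = Σ Nₕx̄ₕ = 7777863.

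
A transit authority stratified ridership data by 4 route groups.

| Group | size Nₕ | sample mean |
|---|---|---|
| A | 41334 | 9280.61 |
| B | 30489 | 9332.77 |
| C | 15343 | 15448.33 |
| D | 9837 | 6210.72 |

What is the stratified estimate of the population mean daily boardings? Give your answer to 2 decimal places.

9961.24

N = 97003; weights Wₕ = Nₕ/N = (0.4261, 0.3143, 0.1582, 0.1014).
x̄_st = Σ Wₕ·x̄ₕ = 0.4261·9280.61 + 0.3143·9332.77 + 0.1582·15448.33 + 0.1014·6210.72 ≈ 9961.2397...
→ 9961.24.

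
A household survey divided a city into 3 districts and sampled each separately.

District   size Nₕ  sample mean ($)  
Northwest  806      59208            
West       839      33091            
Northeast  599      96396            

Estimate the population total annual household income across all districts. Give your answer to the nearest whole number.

Northwest: 806·59208 = 47721648
West: 839·33091 = 27763349
Northeast: 599·96396 = 57741204
τ̂ = Σ Nₕx̄ₕ = 133226201.

133226201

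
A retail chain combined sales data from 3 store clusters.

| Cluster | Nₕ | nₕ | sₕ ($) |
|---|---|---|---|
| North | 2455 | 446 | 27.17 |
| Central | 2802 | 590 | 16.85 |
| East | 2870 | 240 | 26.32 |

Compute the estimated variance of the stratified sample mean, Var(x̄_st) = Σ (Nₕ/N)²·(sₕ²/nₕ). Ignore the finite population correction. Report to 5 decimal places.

N = 8127; Wₕ = Nₕ/N.
cluster North: (2455/8127)²·27.17²/446 = 0.15103823
cluster Central: (2802/8127)²·16.85²/590 = 0.05720362
cluster East: (2870/8127)²·26.32²/240 = 0.35996792
Sum = 0.56820978 → 0.56821.

0.56821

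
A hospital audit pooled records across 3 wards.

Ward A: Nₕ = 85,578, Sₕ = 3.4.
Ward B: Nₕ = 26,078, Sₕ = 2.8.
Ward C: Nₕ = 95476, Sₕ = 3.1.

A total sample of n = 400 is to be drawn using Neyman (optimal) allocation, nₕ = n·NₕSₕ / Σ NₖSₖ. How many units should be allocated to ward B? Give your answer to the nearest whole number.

A: NₕSₕ = 85578·3.4 = 290965.2
B: NₕSₕ = 26078·2.8 = 73018.4
C: NₕSₕ = 95476·3.1 = 295975.6
Σ NₕSₕ = 659959.2.
n_B = 400·73018.4/659959.2 = 44.256... → 44.

44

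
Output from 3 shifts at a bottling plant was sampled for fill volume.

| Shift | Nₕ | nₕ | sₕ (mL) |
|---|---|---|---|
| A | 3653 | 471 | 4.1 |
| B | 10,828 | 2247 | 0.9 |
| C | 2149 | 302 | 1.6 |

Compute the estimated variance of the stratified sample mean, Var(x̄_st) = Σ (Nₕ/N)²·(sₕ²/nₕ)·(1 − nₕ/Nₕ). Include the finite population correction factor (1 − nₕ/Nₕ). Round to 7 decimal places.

N = 16630; Wₕ = Nₕ/N.
shift A: (3653/16630)²·4.1²/471·(1 − 471/3653) = 0.0015000722
shift B: (10828/16630)²·0.9²/2247·(1 − 2247/10828) = 0.0001211110
shift C: (2149/16630)²·1.6²/302·(1 − 302/2149) = 0.0001216611
Sum = 0.0017428443 → 0.0017428.

0.0017428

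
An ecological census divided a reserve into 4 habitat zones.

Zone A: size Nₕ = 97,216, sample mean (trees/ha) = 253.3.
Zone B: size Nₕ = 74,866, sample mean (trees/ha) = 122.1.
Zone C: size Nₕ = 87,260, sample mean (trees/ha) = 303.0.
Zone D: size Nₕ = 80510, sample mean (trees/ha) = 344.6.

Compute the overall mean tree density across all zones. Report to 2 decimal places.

N = 339852; weights Wₕ = Nₕ/N = (0.2861, 0.2203, 0.2568, 0.2369).
x̄_st = Σ Wₕ·x̄ₕ = 0.2861·253.3 + 0.2203·122.1 + 0.2568·303.0 + 0.2369·344.6 ≈ 258.7876...
→ 258.79.

258.79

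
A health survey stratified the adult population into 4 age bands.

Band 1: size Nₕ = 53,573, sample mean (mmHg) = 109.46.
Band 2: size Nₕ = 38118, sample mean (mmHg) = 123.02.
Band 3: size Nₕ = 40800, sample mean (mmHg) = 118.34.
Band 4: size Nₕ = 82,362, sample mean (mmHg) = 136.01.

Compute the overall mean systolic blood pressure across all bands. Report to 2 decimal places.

N = 214853; weights Wₕ = Nₕ/N = (0.2493, 0.1774, 0.1899, 0.3833).
x̄_st = Σ Wₕ·x̄ₕ = 0.2493·109.46 + 0.1774·123.02 + 0.1899·118.34 + 0.3833·136.01 ≈ 123.7297...
→ 123.73.

123.73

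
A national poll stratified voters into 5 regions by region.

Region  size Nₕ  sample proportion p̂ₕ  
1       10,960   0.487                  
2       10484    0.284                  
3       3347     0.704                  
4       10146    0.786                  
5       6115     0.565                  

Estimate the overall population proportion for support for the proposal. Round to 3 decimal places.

0.538

Wₕ = Nₕ/N with N = 41052: 0.2670, 0.2554, 0.0815, 0.2471, 0.1490.
p̂_st = 0.2670·0.487 + 0.2554·0.284 + 0.0815·0.704 + 0.2471·0.786 + 0.1490·0.565 ≈ 0.53837... → 0.538.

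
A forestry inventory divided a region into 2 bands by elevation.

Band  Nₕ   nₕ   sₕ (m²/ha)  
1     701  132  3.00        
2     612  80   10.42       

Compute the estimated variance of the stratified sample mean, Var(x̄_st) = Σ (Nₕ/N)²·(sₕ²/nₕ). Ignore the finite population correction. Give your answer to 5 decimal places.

N = 1313. Term for each stratum: Wₕ²sₕ²/nₕ.
Var(x̄_st) = 0.01943458 + 0.29486202 = 0.31429660 → 0.31430.

0.31430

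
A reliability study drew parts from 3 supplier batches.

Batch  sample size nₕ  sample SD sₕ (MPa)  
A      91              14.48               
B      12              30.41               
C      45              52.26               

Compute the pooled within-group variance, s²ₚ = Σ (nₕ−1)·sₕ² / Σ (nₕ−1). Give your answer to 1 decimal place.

Degrees of freedom: 90 + 11 + 44 = 145.
Σ(nₕ−1)sₕ² = 90·209.6704 + 11·924.7681 + 44·2731.1076 = 149211.5195.
s²ₚ = 149211.5195 / 145 = 1029.045... → 1029.0.

1029.0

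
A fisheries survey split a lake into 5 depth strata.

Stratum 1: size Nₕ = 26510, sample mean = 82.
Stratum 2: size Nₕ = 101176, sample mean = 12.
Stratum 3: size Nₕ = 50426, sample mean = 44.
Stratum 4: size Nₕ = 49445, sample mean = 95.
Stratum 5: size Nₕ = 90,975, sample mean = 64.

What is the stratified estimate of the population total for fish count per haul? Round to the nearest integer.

Population total = Σ Nₕ·x̄ₕ (each stratum's size times its mean).
26510·82 + 101176·12 + 50426·44 + 49445·95 + 90975·64 = 2173820 + 1214112 + 2218744 + 4697275 + 5822400 = 16126351.

16126351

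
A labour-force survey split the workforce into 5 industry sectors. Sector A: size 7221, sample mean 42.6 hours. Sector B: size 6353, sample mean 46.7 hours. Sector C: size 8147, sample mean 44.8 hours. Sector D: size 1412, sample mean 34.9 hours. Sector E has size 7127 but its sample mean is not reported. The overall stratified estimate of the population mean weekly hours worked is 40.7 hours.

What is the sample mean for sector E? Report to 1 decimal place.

N = 7221 + 6353 + 8147 + 1412 + 7127 = 30260.
Overall total = μ·N = 40.7·30260 = 1231582.
Subtract the known strata: 7221·42.6 + 6353·46.7 + 8147·44.8 + 1412·34.9 = 1018564.1.
Remaining total for sector E: 1231582 − 1018564.1 = 213017.9.
Divide by its size: 213017.9 / 7127 = 29.889... → 29.9.

29.9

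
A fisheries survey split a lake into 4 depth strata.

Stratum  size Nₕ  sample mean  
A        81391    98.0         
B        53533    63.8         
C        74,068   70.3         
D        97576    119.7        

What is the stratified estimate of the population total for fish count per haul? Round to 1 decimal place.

28278551.0

Population total = Σ Nₕ·x̄ₕ (each stratum's size times its mean).
81391·98.0 + 53533·63.8 + 74068·70.3 + 97576·119.7 = 7976318 + 3415405.4 + 5206980.4 + 11679847.2 = 28278551.0.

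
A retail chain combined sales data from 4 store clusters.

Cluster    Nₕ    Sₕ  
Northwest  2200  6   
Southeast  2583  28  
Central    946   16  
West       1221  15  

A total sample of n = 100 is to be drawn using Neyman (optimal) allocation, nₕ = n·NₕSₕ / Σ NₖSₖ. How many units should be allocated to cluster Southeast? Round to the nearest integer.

61

Northwest: NₕSₕ = 2200·6 = 13200
Southeast: NₕSₕ = 2583·28 = 72324
Central: NₕSₕ = 946·16 = 15136
West: NₕSₕ = 1221·15 = 18315
Σ NₕSₕ = 118975.
n_Southeast = 100·72324/118975 = 60.789... → 61.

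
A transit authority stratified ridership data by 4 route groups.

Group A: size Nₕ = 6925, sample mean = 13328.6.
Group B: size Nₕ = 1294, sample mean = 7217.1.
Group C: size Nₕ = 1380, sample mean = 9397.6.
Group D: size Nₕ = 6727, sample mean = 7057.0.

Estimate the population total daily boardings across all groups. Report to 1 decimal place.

Population total = Σ Nₕ·x̄ₕ (each stratum's size times its mean).
6925·13328.6 + 1294·7217.1 + 1380·9397.6 + 6727·7057.0 = 92300555 + 9338927.4 + 12968688 + 47472439 = 162080609.4.

162080609.4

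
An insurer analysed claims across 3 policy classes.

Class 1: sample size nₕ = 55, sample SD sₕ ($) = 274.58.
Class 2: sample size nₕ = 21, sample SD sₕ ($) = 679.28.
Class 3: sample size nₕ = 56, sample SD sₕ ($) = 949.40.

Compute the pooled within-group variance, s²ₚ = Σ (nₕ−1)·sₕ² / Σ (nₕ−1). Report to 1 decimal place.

487399.5

Degrees of freedom: 54 + 20 + 55 = 129.
Σ(nₕ−1)sₕ² = 54·75394.1764 + 20·461421.3184 + 55·901360.36 = 62874531.6936.
s²ₚ = 62874531.6936 / 129 = 487399.470... → 487399.5.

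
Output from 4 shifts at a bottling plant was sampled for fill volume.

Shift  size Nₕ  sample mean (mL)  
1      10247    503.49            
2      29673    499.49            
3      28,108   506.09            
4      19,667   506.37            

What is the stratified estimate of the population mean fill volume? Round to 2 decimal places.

503.62

x̄_st = (Σ Nₕx̄ₕ) / (Σ Nₕ) = (10247·503.49 + 29673·499.49 + 28108·506.09 + 19667·506.37) / 87695
= 44164585.31 / 87695 = 503.6158... → 503.62.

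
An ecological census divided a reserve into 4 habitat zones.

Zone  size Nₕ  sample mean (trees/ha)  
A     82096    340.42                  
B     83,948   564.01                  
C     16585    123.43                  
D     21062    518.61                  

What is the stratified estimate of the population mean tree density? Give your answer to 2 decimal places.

433.33

N = 203691; weights Wₕ = Nₕ/N = (0.4030, 0.4121, 0.0814, 0.1034).
x̄_st = Σ Wₕ·x̄ₕ = 0.4030·340.42 + 0.4121·564.01 + 0.0814·123.43 + 0.1034·518.61 ≈ 433.3264...
→ 433.33.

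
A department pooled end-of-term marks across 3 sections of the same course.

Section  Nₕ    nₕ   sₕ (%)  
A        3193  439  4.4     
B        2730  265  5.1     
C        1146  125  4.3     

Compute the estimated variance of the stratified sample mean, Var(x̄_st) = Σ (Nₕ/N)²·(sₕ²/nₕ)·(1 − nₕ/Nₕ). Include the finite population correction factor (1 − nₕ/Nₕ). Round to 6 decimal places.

0.024442

N = 7069. Term for each stratum: Wₕ²sₕ²/nₕ·(1−nₕ/Nₕ).
Var(x̄_st) = 0.007760465 + 0.013217767 + 0.003463549 = 0.024441780 → 0.024442.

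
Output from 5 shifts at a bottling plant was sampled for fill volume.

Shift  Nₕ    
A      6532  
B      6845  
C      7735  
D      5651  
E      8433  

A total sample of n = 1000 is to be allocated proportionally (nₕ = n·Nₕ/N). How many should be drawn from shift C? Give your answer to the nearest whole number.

220

Share of shift C = 7735/35196 = 0.21977.
Allocate 1000 × 0.21977 = 219.769... → 220.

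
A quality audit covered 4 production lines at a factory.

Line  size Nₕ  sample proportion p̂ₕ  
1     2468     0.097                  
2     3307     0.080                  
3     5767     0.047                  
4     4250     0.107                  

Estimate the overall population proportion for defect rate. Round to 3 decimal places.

0.078

N = 2468 + 3307 + 5767 + 4250 = 15792.
Overall proportion = Σ (Nₕ/N)·p̂ₕ.
Σ Nₕp̂ₕ = 239.396 + 264.56 + 271.049 + 454.75 = 1229.755.
1229.755 / 15792 = 0.07787... → 0.078.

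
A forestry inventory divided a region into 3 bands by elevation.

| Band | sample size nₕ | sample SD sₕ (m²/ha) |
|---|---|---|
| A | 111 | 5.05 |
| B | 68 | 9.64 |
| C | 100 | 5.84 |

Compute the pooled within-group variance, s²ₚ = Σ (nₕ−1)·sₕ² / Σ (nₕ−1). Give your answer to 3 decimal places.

44.957

Degrees of freedom: 110 + 67 + 99 = 276.
Σ(nₕ−1)sₕ² = 110·25.5025 + 67·92.9296 + 99·34.1056 = 12408.0126.
s²ₚ = 12408.0126 / 276 = 44.95657... → 44.957.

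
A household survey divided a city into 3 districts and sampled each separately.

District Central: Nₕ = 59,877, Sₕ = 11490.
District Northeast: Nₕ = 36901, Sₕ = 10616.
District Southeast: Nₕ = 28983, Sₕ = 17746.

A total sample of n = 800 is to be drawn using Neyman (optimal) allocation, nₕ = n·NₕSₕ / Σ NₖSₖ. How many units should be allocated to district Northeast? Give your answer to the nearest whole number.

197

Σ NₕSₕ = 59877·11490 + 36901·10616 + 28983·17746 = 1594060064.
Share for Northeast: 391741016/1594060064 = 0.24575.
n_Northeast = 800 × 0.24575 = 196.600... → 197.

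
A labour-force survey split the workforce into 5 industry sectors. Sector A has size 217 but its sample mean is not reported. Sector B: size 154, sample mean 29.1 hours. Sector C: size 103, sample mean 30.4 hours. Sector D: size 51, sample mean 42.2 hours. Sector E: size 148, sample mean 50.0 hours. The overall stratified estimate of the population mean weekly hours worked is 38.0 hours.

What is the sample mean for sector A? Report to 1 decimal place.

38.8

N = 217 + 154 + 103 + 51 + 148 = 673.
Overall total = μ·N = 38.0·673 = 25574.
Subtract the known strata: 154·29.1 + 103·30.4 + 51·42.2 + 148·50.0 = 17164.8.
Remaining total for sector A: 25574 − 17164.8 = 8409.2.
Divide by its size: 8409.2 / 217 = 38.752... → 38.8.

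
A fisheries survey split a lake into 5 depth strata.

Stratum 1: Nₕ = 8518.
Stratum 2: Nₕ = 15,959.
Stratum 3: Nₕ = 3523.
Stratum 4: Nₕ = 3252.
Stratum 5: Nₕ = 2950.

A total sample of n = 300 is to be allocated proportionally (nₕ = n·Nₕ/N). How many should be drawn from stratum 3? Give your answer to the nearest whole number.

31

N = 8518 + 15959 + 3523 + 3252 + 2950 = 34202.
n_3 = 300·3523/34202 = 30.902... → 31.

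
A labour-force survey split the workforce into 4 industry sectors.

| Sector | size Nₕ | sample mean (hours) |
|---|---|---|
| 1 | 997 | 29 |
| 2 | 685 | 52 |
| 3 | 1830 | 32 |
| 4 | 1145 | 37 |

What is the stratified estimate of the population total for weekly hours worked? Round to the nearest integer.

1: 997·29 = 28913
2: 685·52 = 35620
3: 1830·32 = 58560
4: 1145·37 = 42365
τ̂ = Σ Nₕx̄ₕ = 165458.

165458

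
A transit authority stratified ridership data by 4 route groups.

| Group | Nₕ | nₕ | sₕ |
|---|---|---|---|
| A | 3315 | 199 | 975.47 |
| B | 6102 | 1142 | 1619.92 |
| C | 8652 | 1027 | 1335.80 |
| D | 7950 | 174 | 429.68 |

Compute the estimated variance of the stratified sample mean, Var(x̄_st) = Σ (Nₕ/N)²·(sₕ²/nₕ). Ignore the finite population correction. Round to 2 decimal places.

N = 26019; Wₕ = Nₕ/N.
group A: (3315/26019)²·975.47²/199 = 77.61767
group B: (6102/26019)²·1619.92²/1142 = 126.38171
group C: (8652/26019)²·1335.80²/1027 = 192.11632
group D: (7950/26019)²·429.68²/174 = 99.05903
Sum = 495.17474 → 495.17.

495.17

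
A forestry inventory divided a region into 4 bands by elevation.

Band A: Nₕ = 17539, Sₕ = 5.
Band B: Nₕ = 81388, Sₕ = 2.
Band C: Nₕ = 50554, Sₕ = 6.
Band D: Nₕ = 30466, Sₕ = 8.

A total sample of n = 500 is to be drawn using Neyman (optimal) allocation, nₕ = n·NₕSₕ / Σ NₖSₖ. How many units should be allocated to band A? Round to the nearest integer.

55

A: NₕSₕ = 17539·5 = 87695
B: NₕSₕ = 81388·2 = 162776
C: NₕSₕ = 50554·6 = 303324
D: NₕSₕ = 30466·8 = 243728
Σ NₕSₕ = 797523.
n_A = 500·87695/797523 = 54.980... → 55.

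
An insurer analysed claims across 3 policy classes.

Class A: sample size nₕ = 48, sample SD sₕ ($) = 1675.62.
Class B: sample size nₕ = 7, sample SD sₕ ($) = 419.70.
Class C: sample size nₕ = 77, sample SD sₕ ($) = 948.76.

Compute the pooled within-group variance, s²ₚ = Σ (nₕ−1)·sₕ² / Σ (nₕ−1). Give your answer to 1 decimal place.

A: (48−1)·1675.62² = 47·2807702.3844 = 131962012.0668
B: (7−1)·419.70² = 6·176148.09 = 1056888.54
C: (77−1)·948.76² = 76·900145.5376 = 68411060.8576
Numerator = 201429961.4644; denominator = Σ(nₕ−1) = 129.
s²ₚ = 201429961.4644/129 = 1561472.569... → 1561472.6.

1561472.6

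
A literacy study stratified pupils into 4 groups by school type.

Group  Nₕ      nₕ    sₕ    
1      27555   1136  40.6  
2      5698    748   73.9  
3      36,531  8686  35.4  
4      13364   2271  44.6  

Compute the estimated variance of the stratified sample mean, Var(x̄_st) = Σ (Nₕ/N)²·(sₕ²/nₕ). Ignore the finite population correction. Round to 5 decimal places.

N = 83148; Wₕ = Nₕ/N.
group 1: (27555/83148)²·40.6²/1136 = 0.15935693
group 2: (5698/83148)²·73.9²/748 = 0.03428693
group 3: (36531/83148)²·35.4²/8686 = 0.02784878
group 4: (13364/83148)²·44.6²/2271 = 0.02262674
Sum = 0.24411937 → 0.24412.

0.24412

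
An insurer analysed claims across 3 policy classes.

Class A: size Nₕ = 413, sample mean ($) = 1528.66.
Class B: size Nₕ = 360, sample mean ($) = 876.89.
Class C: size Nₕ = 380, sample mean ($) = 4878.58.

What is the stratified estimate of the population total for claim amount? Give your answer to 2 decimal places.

Estimate total by summing Nₕ·x̄ₕ over strata.
413·1528.66 + 360·876.89 + 380·4878.58 = 631336.58 + 315680.4 + 1853860.4 = 2800877.38.

2800877.38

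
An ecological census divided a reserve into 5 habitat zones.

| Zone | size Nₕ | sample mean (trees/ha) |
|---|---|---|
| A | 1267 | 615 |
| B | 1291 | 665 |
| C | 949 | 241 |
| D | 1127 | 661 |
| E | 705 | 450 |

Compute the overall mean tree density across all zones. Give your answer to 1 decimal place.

N = 5339; weights Wₕ = Nₕ/N = (0.2373, 0.2418, 0.1777, 0.2111, 0.1320).
x̄_st = Σ Wₕ·x̄ₕ = 0.2373·615 + 0.2418·665 + 0.1777·241 + 0.2111·661 + 0.1320·450 ≈ 548.535...
→ 548.5.

548.5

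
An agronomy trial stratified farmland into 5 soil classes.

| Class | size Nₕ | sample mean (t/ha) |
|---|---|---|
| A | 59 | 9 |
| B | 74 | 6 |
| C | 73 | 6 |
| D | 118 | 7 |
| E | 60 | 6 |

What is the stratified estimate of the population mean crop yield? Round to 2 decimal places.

x̄_st = (Σ Nₕx̄ₕ) / (Σ Nₕ) = (59·9 + 74·6 + 73·6 + 118·7 + 60·6) / 384
= 2599 / 384 = 6.7682... → 6.77.

6.77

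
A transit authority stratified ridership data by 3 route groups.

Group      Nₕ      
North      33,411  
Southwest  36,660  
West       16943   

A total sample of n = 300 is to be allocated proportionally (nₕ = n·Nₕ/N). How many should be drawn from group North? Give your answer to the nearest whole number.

115

Share of group North = 33411/87014 = 0.38397.
Allocate 300 × 0.38397 = 115.192... → 115.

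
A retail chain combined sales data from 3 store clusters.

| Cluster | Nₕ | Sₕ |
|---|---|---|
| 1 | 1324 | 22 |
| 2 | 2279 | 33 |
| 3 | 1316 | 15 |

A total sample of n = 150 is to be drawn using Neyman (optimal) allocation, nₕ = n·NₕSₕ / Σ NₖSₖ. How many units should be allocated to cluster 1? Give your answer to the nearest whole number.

1: NₕSₕ = 1324·22 = 29128
2: NₕSₕ = 2279·33 = 75207
3: NₕSₕ = 1316·15 = 19740
Σ NₕSₕ = 124075.
n_1 = 150·29128/124075 = 35.214... → 35.

35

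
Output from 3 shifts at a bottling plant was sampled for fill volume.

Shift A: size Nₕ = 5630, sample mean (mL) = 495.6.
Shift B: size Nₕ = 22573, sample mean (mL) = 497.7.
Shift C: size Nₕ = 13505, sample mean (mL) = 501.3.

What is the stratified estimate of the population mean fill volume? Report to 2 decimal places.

498.58

x̄_st = (Σ Nₕx̄ₕ) / (Σ Nₕ) = (5630·495.6 + 22573·497.7 + 13505·501.3) / 41708
= 20794866.6 / 41708 = 498.5822... → 498.58.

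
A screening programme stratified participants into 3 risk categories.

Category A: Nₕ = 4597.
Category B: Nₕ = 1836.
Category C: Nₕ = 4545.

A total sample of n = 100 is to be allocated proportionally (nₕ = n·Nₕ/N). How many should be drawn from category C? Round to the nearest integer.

N = 4597 + 1836 + 4545 = 10978.
n_C = 100·4545/10978 = 41.401... → 41.

41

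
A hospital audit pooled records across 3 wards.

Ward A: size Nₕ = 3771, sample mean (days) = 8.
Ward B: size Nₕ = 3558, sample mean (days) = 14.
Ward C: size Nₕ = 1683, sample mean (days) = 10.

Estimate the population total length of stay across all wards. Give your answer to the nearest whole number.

A: 3771·8 = 30168
B: 3558·14 = 49812
C: 1683·10 = 16830
τ̂ = Σ Nₕx̄ₕ = 96810.

96810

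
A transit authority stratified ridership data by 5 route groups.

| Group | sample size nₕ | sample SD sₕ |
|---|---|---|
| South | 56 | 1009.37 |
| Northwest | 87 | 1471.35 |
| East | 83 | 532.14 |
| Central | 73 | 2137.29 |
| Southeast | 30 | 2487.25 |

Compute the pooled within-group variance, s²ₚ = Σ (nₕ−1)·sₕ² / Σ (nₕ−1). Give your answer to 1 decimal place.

South: (56−1)·1009.37² = 55·1018827.7969 = 56035528.8295
Northwest: (87−1)·1471.35² = 86·2164870.8225 = 186178890.735
East: (83−1)·532.14² = 82·283172.9796 = 23220184.3272
Central: (73−1)·2137.29² = 72·4568008.5441 = 328896615.1752
Southeast: (30−1)·2487.25² = 29·6186412.5625 = 179405964.3125
Numerator = 773737183.3794; denominator = Σ(nₕ−1) = 324.
s²ₚ = 773737183.3794/324 = 2388077.726... → 2388077.7.

2388077.7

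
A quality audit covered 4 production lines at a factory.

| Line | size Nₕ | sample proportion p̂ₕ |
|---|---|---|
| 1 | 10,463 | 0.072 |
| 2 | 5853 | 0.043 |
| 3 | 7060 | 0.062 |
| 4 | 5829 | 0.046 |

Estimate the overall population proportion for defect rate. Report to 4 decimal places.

Wₕ = Nₕ/N with N = 29205: 0.3583, 0.2004, 0.2417, 0.1996.
p̂_st = 0.3583·0.072 + 0.2004·0.043 + 0.2417·0.062 + 0.1996·0.046 ≈ 0.058581... → 0.0586.

0.0586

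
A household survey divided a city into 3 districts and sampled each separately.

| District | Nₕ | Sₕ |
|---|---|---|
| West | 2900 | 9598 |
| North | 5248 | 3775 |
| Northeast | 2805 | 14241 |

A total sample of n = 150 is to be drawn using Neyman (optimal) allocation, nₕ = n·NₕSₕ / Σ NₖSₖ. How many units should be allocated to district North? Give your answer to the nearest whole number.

West: NₕSₕ = 2900·9598 = 27834200
North: NₕSₕ = 5248·3775 = 19811200
Northeast: NₕSₕ = 2805·14241 = 39946005
Σ NₕSₕ = 87591405.
n_North = 150·19811200/87591405 = 33.927... → 34.

34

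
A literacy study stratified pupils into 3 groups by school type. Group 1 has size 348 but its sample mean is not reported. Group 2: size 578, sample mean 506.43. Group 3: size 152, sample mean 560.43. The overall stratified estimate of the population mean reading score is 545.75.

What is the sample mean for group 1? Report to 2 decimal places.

604.65

Σ Nₕx̄ₕ = N·μ, so 348·x̄_1 = 1078·545.75 − (578·506.43 + 152·560.43).
= 588318.5 − 377901.9 = 210416.6.
x̄_1 = 210416.6 / 348 = 604.6454... → 604.65.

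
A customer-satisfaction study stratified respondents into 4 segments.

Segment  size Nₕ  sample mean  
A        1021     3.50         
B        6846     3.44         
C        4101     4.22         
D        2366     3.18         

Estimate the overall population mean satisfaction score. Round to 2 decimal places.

N = 1021 + 6846 + 4101 + 2366 = 14334.
Overall mean = Σ (Nₕ/N)·x̄ₕ — weight by population share, not a simple average.
Σ Nₕx̄ₕ = 1021·3.50 + 6846·3.44 + 4101·4.22 + 2366·3.18 = 3573.5 + 23550.24 + 17306.22 + 7523.88 = 51953.84.
Divide by N: 51953.84 / 14334 = 3.6245... → 3.62.

3.62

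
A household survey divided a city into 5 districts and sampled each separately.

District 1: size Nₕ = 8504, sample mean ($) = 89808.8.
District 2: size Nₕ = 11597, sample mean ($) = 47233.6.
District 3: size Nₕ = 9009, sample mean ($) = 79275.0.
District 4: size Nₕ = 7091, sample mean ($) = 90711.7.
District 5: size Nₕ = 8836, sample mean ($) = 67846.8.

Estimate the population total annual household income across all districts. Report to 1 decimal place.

3268421558.9

Population total = Σ Nₕ·x̄ₕ (each stratum's size times its mean).
8504·89808.8 + 11597·47233.6 + 9009·79275.0 + 7091·90711.7 + 8836·67846.8 = 763734035.2 + 547768059.2 + 714188475 + 643236664.7 + 599494324.8 = 3268421558.9.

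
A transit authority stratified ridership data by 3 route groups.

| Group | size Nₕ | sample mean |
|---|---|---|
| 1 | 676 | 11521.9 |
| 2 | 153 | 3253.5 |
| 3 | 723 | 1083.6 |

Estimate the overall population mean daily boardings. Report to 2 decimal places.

x̄_st = (Σ Nₕx̄ₕ) / (Σ Nₕ) = (676·11521.9 + 153·3253.5 + 723·1083.6) / 1552
= 9070032.7 / 1552 = 5844.0932... → 5844.09.

5844.09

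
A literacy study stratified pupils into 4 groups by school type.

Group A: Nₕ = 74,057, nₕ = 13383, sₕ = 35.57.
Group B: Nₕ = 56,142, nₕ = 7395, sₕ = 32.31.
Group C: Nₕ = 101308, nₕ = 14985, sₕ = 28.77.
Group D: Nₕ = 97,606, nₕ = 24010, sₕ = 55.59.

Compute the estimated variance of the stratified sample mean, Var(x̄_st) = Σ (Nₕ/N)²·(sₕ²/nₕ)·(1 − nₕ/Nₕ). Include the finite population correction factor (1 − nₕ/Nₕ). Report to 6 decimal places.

N = 329113. Term for each stratum: Wₕ²sₕ²/nₕ·(1−nₕ/Nₕ).
Var(x̄_st) = 0.003921868 + 0.003566822 + 0.004459675 + 0.008535753 = 0.020484117 → 0.020484.

0.020484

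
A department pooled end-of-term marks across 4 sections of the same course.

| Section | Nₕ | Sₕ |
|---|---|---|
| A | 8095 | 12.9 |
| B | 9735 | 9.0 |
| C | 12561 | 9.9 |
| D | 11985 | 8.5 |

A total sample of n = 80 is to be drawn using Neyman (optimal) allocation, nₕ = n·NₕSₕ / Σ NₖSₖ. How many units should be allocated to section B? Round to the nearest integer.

17

Σ NₕSₕ = 8095·12.9 + 9735·9.0 + 12561·9.9 + 11985·8.5 = 418266.9.
Share for B: 87615/418266.9 = 0.20947.
n_B = 80 × 0.20947 = 16.758... → 17.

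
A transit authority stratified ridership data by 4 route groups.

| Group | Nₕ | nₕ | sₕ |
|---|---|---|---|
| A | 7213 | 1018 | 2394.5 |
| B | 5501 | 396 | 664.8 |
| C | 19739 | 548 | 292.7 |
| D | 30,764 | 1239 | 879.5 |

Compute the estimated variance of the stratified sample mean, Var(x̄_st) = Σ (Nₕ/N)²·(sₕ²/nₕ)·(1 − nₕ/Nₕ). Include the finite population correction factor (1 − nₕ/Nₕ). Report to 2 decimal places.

227.53

N = 63217; Wₕ = Nₕ/N.
group A: (7213/63217)²·2394.5²/1018·(1 − 1018/7213) = 62.97547
group B: (5501/63217)²·664.8²/396·(1 − 396/5501) = 7.84253
group C: (19739/63217)²·292.7²/548·(1 − 548/19739) = 14.81903
group D: (30764/63217)²·879.5²/1239·(1 − 1239/30764) = 141.89442
Sum = 227.53146 → 227.53.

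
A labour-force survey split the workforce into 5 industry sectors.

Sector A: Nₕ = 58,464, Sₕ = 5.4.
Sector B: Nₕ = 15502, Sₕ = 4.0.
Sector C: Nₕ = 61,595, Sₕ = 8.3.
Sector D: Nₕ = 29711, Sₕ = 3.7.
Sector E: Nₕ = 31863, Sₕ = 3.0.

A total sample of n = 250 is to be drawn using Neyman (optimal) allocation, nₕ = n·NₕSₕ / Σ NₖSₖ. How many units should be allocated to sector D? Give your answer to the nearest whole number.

A: NₕSₕ = 58464·5.4 = 315705.6
B: NₕSₕ = 15502·4.0 = 62008
C: NₕSₕ = 61595·8.3 = 511238.5
D: NₕSₕ = 29711·3.7 = 109930.7
E: NₕSₕ = 31863·3.0 = 95589
Σ NₕSₕ = 1094471.8.
n_D = 250·109930.7/1094471.8 = 25.110... → 25.

25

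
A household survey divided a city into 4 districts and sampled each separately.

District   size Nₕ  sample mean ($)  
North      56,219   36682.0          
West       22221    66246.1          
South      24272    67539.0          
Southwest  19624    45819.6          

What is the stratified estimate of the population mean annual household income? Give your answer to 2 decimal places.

49639.93

N = 122336; weights Wₕ = Nₕ/N = (0.4595, 0.1816, 0.1984, 0.1604).
x̄_st = Σ Wₕ·x̄ₕ = 0.4595·36682.0 + 0.1816·66246.1 + 0.1984·67539.0 + 0.1604·45819.6 ≈ 49639.9292...
→ 49639.93.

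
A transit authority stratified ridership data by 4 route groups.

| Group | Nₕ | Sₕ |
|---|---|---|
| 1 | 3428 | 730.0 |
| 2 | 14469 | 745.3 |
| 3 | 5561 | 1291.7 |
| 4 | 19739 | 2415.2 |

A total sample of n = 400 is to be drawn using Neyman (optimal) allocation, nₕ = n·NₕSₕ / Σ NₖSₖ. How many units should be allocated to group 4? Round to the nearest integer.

280

Σ NₕSₕ = 3428·730.0 + 14469·745.3 + 5561·1291.7 + 19739·2415.2 = 68142962.2.
Share for 4: 47673632.8/68142962.2 = 0.69961.
n_4 = 400 × 0.69961 = 279.845... → 280.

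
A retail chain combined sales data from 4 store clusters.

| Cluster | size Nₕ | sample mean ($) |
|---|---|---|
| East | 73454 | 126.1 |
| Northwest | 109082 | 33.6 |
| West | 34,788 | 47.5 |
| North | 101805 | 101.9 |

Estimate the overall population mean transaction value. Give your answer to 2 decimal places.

78.19

N = 319129; weights Wₕ = Nₕ/N = (0.2302, 0.3418, 0.1090, 0.3190).
x̄_st = Σ Wₕ·x̄ₕ = 0.2302·126.1 + 0.3418·33.6 + 0.1090·47.5 + 0.3190·101.9 ≈ 78.1943...
→ 78.19.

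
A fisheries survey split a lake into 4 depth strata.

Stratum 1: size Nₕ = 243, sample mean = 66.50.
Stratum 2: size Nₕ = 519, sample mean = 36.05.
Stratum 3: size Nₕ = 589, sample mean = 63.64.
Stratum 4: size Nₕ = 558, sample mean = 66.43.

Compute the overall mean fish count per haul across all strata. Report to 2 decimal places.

57.32

N = 1909; weights Wₕ = Nₕ/N = (0.1273, 0.2719, 0.3085, 0.2923).
x̄_st = Σ Wₕ·x̄ₕ = 0.1273·66.50 + 0.2719·36.05 + 0.3085·63.64 + 0.2923·66.43 ≈ 57.3187...
→ 57.32.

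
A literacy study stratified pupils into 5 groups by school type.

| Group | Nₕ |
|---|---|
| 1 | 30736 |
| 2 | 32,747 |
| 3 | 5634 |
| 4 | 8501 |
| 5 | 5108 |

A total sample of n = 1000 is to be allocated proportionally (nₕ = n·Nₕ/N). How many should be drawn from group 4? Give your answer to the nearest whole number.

N = 30736 + 32747 + 5634 + 8501 + 5108 = 82726.
n_4 = 1000·8501/82726 = 102.761... → 103.

103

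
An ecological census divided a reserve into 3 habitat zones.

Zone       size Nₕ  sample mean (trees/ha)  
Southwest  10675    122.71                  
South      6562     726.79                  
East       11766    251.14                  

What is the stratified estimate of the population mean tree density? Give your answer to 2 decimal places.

x̄_st = (Σ Nₕx̄ₕ) / (Σ Nₕ) = (10675·122.71 + 6562·726.79 + 11766·251.14) / 29003
= 9034038.47 / 29003 = 311.4863... → 311.49.

311.49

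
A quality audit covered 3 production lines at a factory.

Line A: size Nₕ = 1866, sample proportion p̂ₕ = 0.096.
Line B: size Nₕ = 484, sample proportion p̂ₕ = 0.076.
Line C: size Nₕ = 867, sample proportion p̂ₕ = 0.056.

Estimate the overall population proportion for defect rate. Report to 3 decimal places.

Wₕ = Nₕ/N with N = 3217: 0.5800, 0.1505, 0.2695.
p̂_st = 0.5800·0.096 + 0.1505·0.076 + 0.2695·0.056 ≈ 0.08221... → 0.082.

0.082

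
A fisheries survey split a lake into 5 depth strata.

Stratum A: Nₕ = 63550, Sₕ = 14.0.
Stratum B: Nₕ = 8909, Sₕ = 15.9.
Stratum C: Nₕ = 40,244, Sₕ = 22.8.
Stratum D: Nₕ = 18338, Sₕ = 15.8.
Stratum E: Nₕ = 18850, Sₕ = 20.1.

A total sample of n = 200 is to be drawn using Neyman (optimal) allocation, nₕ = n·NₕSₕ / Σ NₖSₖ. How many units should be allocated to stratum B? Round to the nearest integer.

11

Σ NₕSₕ = 63550·14.0 + 8909·15.9 + 40244·22.8 + 18338·15.8 + 18850·20.1 = 2617541.7.
Share for B: 141653.1/2617541.7 = 0.05412.
n_B = 200 × 0.05412 = 10.823... → 11.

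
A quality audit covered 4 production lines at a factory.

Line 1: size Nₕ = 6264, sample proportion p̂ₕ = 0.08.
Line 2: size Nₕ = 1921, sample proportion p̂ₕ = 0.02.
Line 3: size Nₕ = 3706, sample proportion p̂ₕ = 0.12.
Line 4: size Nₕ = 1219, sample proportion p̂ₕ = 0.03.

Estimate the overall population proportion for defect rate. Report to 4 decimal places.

0.0779

N = 6264 + 1921 + 3706 + 1219 = 13110.
Overall proportion = Σ (Nₕ/N)·p̂ₕ.
Σ Nₕp̂ₕ = 501.12 + 38.42 + 444.72 + 36.57 = 1020.83.
1020.83 / 13110 = 0.077867... → 0.0779.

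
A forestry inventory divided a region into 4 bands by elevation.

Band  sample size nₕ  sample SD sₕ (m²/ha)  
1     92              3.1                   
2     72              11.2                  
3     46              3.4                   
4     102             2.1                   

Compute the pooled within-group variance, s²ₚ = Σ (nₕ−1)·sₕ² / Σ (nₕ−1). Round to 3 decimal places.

1: (92−1)·3.1² = 91·9.61 = 874.51
2: (72−1)·11.2² = 71·125.44 = 8906.24
3: (46−1)·3.4² = 45·11.56 = 520.2
4: (102−1)·2.1² = 101·4.41 = 445.41
Numerator = 10746.36; denominator = Σ(nₕ−1) = 308.
s²ₚ = 10746.36/308 = 34.89078... → 34.891.

34.891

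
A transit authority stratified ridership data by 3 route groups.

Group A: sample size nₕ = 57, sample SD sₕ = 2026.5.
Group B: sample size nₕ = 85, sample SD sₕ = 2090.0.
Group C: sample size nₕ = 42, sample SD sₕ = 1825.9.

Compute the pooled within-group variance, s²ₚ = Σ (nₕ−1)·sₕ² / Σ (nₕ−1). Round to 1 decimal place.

4052961.7

A: (57−1)·2026.5² = 56·4106702.25 = 229975326
B: (85−1)·2090.0² = 84·4368100 = 366920400
C: (42−1)·1825.9² = 41·3333910.81 = 136690343.21
Numerator = 733586069.21; denominator = Σ(nₕ−1) = 181.
s²ₚ = 733586069.21/181 = 4052961.708... → 4052961.7.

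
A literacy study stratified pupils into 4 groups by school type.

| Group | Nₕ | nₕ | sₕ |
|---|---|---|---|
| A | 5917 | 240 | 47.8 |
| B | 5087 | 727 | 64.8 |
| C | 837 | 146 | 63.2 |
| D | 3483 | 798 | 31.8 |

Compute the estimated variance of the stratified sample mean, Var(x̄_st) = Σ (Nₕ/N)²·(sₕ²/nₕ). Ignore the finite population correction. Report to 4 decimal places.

2.2030

N = 15324. Term for each stratum: Wₕ²sₕ²/nₕ.
Var(x̄_st) = 1.4193954 + 0.6364947 + 0.0816184 + 0.0654657 = 2.2029742 → 2.2030.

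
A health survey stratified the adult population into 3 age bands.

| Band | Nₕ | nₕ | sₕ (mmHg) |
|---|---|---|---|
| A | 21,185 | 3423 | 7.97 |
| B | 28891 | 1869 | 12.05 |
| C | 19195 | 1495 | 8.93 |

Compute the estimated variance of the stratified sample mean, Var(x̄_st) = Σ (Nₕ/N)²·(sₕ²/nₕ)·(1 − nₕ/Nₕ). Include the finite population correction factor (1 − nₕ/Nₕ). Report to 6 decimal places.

0.017872

N = 69271. Term for each stratum: Wₕ²sₕ²/nₕ·(1−nₕ/Nₕ).
Var(x̄_st) = 0.001455215 + 0.012639851 + 0.003776767 = 0.017871833 → 0.017872.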